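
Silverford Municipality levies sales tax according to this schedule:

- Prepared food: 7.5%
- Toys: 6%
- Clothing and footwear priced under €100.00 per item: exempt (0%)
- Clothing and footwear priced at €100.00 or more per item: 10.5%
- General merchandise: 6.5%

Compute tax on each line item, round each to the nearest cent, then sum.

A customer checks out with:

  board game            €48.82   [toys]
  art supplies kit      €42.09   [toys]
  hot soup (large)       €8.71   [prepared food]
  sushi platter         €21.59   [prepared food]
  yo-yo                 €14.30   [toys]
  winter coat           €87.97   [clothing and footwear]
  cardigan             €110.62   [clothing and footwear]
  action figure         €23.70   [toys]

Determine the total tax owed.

€21.63

Board game €48.82: toys → 6% → €2.93
Art supplies kit €42.09: toys → 6% → €2.53
Hot soup (large) €8.71: prepared food → 7.5% → €0.65
Sushi platter €21.59: prepared food → 7.5% → €1.62
Yo-yo €14.30: toys → 6% → €0.86
Winter coat €87.97: clothing and footwear, under €100.00 → 0% → €0.00
Cardigan €110.62: clothing and footwear, €100.00 or more → 10.5% → €11.62
Action figure €23.70: toys → 6% → €1.42
Total tax = €2.93 + €2.53 + €0.65 + €1.62 + €0.86 + €11.62 + €1.42 = €21.63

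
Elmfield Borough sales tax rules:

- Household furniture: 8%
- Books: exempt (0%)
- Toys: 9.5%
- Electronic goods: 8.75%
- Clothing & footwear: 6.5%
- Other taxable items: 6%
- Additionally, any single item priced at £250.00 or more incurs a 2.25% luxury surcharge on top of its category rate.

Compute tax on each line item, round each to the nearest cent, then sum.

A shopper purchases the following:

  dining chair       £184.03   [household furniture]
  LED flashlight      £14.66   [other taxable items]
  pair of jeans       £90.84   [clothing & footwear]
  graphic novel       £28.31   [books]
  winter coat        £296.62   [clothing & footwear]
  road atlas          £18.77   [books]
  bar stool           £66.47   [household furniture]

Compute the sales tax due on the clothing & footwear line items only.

Pair of jeans £90.84: clothing & footwear → 6.5% → £5.90
Winter coat £296.62: clothing & footwear → 6.5% + 2.25% surcharge = 8.75% → £25.95
Tax on clothing & footwear = £5.90 + £25.95 = £31.85

£31.85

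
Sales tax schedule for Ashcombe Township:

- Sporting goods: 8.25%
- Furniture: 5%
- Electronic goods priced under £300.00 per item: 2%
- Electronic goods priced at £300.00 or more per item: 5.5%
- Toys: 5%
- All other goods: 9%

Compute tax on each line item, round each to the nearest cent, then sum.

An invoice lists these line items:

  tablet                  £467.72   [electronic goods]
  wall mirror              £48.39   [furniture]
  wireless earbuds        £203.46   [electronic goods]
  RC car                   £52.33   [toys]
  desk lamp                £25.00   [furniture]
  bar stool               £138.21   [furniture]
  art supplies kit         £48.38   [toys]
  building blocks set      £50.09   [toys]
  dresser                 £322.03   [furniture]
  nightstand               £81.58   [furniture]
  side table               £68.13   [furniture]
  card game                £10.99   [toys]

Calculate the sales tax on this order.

£72.05

Tablet £467.72: electronic goods, £300.00 or more → 5.5% → £25.72
Wall mirror £48.39: furniture → 5% → £2.42
Wireless earbuds £203.46: electronic goods, under £300.00 → 2% → £4.07
RC car £52.33: toys → 5% → £2.62
Desk lamp £25.00: furniture → 5% → £1.25
Bar stool £138.21: furniture → 5% → £6.91
Art supplies kit £48.38: toys → 5% → £2.42
Building blocks set £50.09: toys → 5% → £2.50
Dresser £322.03: furniture → 5% → £16.10
Nightstand £81.58: furniture → 5% → £4.08
Side table £68.13: furniture → 5% → £3.41
Card game £10.99: toys → 5% → £0.55
Total tax = £25.72 + £2.42 + £4.07 + £2.62 + £1.25 + £6.91 + £2.42 + £2.50 + £16.10 + £4.08 + £3.41 + £0.55 = £72.05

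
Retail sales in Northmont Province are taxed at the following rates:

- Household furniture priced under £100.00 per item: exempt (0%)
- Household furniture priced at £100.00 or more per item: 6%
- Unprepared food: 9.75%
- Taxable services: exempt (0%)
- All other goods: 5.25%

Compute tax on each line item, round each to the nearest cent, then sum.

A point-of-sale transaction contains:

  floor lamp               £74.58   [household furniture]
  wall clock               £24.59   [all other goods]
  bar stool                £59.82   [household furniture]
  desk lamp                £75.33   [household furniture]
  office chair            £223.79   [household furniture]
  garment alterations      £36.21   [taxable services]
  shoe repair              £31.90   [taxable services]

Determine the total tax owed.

Floor lamp £74.58: household furniture, under £100.00 → 0% → £0.00
Wall clock £24.59: all other goods → 5.25% → £1.29
Bar stool £59.82: household furniture, under £100.00 → 0% → £0.00
Desk lamp £75.33: household furniture, under £100.00 → 0% → £0.00
Office chair £223.79: household furniture, £100.00 or more → 6% → £13.43
Garment alterations £36.21: taxable services → 0% → £0.00
Shoe repair £31.90: taxable services → 0% → £0.00
Total tax = £1.29 + £13.43 = £14.72

£14.72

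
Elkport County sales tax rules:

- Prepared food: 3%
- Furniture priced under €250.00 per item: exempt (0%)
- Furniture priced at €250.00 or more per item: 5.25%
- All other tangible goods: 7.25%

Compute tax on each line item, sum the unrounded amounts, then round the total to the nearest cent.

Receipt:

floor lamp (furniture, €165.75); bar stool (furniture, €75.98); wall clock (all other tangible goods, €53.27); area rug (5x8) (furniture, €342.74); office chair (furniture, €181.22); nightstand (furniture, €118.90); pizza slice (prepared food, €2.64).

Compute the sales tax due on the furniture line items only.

Floor lamp €165.75: furniture, under €250.00 → 0% → €0.00
Bar stool €75.98: furniture, under €250.00 → 0% → €0.00
Area rug (5x8) €342.74: furniture, €250.00 or more → 5.25% → €17.99385
Office chair €181.22: furniture, under €250.00 → 0% → €0.00
Nightstand €118.90: furniture, under €250.00 → 0% → €0.00
Tax on furniture: unrounded sum = €17.99385 → €17.99

€17.99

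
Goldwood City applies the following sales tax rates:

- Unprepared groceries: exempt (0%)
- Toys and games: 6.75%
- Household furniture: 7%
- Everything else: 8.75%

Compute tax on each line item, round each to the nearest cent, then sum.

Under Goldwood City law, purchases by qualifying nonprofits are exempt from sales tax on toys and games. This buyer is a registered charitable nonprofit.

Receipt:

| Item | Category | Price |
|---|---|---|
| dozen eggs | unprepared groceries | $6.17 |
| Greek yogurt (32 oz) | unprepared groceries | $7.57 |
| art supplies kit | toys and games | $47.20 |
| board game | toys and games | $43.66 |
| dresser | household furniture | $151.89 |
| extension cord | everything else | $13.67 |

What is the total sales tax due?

$11.83

Dozen eggs $6.17: unprepared groceries → 0% → $0.00
Greek yogurt (32 oz) $7.57: unprepared groceries → 0% → $0.00
Art supplies kit $47.20: toys and games, buyer-exempt → 0% → $0.00
Board game $43.66: toys and games, buyer-exempt → 0% → $0.00
Dresser $151.89: household furniture → 7% → $10.63
Extension cord $13.67: everything else → 8.75% → $1.20
Total tax = $10.63 + $1.20 = $11.83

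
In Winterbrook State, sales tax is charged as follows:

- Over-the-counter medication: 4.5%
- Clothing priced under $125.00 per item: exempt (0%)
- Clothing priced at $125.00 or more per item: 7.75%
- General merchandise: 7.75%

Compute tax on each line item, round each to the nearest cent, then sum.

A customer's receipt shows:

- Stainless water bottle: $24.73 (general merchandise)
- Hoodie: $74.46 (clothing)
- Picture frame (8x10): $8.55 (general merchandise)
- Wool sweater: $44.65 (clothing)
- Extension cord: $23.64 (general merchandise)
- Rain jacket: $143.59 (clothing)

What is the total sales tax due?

$15.54

Stainless water bottle $24.73: general merchandise → 7.75% → $1.92
Hoodie $74.46: clothing, under $125.00 → 0% → $0.00
Picture frame (8x10) $8.55: general merchandise → 7.75% → $0.66
Wool sweater $44.65: clothing, under $125.00 → 0% → $0.00
Extension cord $23.64: general merchandise → 7.75% → $1.83
Rain jacket $143.59: clothing, $125.00 or more → 7.75% → $11.13
Total tax = $1.92 + $0.66 + $1.83 + $11.13 = $15.54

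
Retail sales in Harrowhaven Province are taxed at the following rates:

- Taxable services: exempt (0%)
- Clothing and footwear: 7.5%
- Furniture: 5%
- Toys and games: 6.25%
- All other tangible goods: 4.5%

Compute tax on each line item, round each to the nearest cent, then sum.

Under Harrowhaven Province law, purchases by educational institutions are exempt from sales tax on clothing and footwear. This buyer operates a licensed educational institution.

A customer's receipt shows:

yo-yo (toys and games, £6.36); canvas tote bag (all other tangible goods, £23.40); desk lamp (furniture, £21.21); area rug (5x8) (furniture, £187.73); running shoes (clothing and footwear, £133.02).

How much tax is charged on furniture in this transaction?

£10.45

Desk lamp £21.21: furniture → 5% → £1.06
Area rug (5x8) £187.73: furniture → 5% → £9.39
Tax on furniture = £1.06 + £9.39 = £10.45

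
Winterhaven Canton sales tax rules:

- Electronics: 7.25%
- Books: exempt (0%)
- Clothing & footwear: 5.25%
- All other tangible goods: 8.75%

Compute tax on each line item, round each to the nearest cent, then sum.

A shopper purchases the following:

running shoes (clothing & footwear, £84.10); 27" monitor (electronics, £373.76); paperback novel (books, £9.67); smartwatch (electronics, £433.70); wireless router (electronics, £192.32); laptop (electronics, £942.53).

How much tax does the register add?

Running shoes £84.10: clothing & footwear → 5.25% → £4.42
27" monitor £373.76: electronics → 7.25% → £27.10
Paperback novel £9.67: books → 0% → £0.00
Smartwatch £433.70: electronics → 7.25% → £31.44
Wireless router £192.32: electronics → 7.25% → £13.94
Laptop £942.53: electronics → 7.25% → £68.33
Total tax = £4.42 + £27.10 + £31.44 + £13.94 + £68.33 = £145.23

£145.23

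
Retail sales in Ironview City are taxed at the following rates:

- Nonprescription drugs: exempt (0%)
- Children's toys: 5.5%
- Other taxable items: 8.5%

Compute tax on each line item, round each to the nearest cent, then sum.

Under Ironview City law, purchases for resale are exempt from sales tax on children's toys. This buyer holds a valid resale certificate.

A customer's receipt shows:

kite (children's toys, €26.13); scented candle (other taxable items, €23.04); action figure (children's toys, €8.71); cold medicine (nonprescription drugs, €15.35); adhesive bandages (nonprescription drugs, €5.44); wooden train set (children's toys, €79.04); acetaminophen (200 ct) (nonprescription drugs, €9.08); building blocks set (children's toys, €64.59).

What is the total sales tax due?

Kite €26.13: children's toys, buyer-exempt → 0% → €0.00
Scented candle €23.04: other taxable items → 8.5% → €1.96
Action figure €8.71: children's toys, buyer-exempt → 0% → €0.00
Cold medicine €15.35: nonprescription drugs → 0% → €0.00
Adhesive bandages €5.44: nonprescription drugs → 0% → €0.00
Wooden train set €79.04: children's toys, buyer-exempt → 0% → €0.00
Acetaminophen (200 ct) €9.08: nonprescription drugs → 0% → €0.00
Building blocks set €64.59: children's toys, buyer-exempt → 0% → €0.00
Total tax = €1.96

€1.96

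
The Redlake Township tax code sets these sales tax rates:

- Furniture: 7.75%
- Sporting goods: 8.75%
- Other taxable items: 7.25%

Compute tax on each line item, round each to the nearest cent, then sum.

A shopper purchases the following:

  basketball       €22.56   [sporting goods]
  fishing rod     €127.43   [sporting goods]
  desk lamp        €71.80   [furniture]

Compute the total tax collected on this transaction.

€18.68

Basketball €22.56: sporting goods → 8.75% → €1.97
Fishing rod €127.43: sporting goods → 8.75% → €11.15
Desk lamp €71.80: furniture → 7.75% → €5.56
Total tax = €1.97 + €11.15 + €5.56 = €18.68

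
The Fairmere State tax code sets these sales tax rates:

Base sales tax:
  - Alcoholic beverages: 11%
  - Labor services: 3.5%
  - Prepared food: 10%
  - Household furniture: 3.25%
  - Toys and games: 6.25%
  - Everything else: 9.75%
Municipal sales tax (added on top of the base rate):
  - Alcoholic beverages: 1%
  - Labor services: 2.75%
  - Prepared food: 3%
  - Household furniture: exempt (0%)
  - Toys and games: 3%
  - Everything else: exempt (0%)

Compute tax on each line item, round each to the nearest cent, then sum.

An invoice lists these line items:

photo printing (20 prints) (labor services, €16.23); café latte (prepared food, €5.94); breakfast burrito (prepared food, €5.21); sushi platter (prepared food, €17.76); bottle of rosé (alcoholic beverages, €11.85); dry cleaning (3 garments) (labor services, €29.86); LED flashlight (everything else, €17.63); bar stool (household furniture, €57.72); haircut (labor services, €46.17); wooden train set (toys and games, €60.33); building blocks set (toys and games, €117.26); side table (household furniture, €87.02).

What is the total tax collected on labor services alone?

Photo printing (20 prints) €16.23: labor services → 3.5% + 2.75% municipal = 6.25% → €1.01
Dry cleaning (3 garments) €29.86: labor services → 3.5% + 2.75% municipal = 6.25% → €1.87
Haircut €46.17: labor services → 3.5% + 2.75% municipal = 6.25% → €2.89
Tax on labor services = €1.01 + €1.87 + €2.89 = €5.77

€5.77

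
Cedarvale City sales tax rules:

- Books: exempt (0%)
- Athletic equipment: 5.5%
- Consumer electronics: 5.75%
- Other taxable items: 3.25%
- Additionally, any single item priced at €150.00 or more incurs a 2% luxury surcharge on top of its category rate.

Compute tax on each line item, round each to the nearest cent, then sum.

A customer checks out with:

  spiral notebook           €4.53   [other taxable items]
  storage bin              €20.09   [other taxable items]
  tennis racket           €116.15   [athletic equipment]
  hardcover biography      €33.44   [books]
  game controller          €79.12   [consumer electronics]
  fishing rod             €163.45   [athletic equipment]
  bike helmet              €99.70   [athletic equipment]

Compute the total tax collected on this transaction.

€29.48

Spiral notebook €4.53: other taxable items → 3.25% → €0.15
Storage bin €20.09: other taxable items → 3.25% → €0.65
Tennis racket €116.15: athletic equipment → 5.5% → €6.39
Hardcover biography €33.44: books → 0% → €0.00
Game controller €79.12: consumer electronics → 5.75% → €4.55
Fishing rod €163.45: athletic equipment → 5.5% + 2% surcharge = 7.5% → €12.26
Bike helmet €99.70: athletic equipment → 5.5% → €5.48
Total tax = €0.15 + €0.65 + €6.39 + €4.55 + €12.26 + €5.48 = €29.48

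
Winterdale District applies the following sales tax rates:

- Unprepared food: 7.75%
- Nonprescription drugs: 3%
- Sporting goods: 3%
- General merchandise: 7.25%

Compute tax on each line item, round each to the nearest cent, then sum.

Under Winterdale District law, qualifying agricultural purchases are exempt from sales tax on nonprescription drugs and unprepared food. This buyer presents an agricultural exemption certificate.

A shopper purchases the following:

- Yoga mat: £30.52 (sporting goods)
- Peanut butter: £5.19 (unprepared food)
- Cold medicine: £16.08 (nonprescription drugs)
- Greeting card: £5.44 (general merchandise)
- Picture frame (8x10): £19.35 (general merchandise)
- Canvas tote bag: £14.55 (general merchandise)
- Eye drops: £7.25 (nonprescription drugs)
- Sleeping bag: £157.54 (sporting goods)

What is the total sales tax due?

Yoga mat £30.52: sporting goods → 3% → £0.92
Peanut butter £5.19: unprepared food, buyer-exempt → 0% → £0.00
Cold medicine £16.08: nonprescription drugs, buyer-exempt → 0% → £0.00
Greeting card £5.44: general merchandise → 7.25% → £0.39
Picture frame (8x10) £19.35: general merchandise → 7.25% → £1.40
Canvas tote bag £14.55: general merchandise → 7.25% → £1.05
Eye drops £7.25: nonprescription drugs, buyer-exempt → 0% → £0.00
Sleeping bag £157.54: sporting goods → 3% → £4.73
Total tax = £0.92 + £0.39 + £1.40 + £1.05 + £4.73 = £8.49

£8.49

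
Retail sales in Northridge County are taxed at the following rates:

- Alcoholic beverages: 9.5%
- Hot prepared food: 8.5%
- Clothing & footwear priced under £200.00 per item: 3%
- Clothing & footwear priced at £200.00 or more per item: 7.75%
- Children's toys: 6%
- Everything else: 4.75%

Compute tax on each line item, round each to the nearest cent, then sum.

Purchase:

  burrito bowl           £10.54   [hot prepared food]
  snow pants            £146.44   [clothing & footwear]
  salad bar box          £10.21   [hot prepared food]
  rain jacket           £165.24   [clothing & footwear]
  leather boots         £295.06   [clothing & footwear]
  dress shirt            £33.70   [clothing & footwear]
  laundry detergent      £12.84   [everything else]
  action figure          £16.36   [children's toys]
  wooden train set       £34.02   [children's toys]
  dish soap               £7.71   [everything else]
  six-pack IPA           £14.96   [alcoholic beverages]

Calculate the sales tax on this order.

£40.42

Burrito bowl £10.54: hot prepared food → 8.5% → £0.90
Snow pants £146.44: clothing & footwear, under £200.00 → 3% → £4.39
Salad bar box £10.21: hot prepared food → 8.5% → £0.87
Rain jacket £165.24: clothing & footwear, under £200.00 → 3% → £4.96
Leather boots £295.06: clothing & footwear, £200.00 or more → 7.75% → £22.87
Dress shirt £33.70: clothing & footwear, under £200.00 → 3% → £1.01
Laundry detergent £12.84: everything else → 4.75% → £0.61
Action figure £16.36: children's toys → 6% → £0.98
Wooden train set £34.02: children's toys → 6% → £2.04
Dish soap £7.71: everything else → 4.75% → £0.37
Six-pack IPA £14.96: alcoholic beverages → 9.5% → £1.42
Total tax = £0.90 + £4.39 + £0.87 + £4.96 + £22.87 + £1.01 + £0.61 + £0.98 + £2.04 + £0.37 + £1.42 = £40.42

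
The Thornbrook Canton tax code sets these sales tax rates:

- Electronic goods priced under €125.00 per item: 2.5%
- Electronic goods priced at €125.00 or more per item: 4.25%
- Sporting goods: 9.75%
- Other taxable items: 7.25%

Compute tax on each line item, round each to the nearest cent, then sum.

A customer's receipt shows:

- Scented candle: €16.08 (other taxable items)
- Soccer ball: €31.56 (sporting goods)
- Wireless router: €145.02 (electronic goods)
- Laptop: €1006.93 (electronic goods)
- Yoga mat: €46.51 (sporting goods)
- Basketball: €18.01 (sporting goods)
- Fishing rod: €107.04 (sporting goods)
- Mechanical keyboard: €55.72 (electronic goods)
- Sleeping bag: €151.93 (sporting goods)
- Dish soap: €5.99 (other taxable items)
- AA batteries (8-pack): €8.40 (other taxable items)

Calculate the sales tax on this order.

€87.17

Scented candle €16.08: other taxable items → 7.25% → €1.17
Soccer ball €31.56: sporting goods → 9.75% → €3.08
Wireless router €145.02: electronic goods, €125.00 or more → 4.25% → €6.16
Laptop €1006.93: electronic goods, €125.00 or more → 4.25% → €42.79
Yoga mat €46.51: sporting goods → 9.75% → €4.53
Basketball €18.01: sporting goods → 9.75% → €1.76
Fishing rod €107.04: sporting goods → 9.75% → €10.44
Mechanical keyboard €55.72: electronic goods, under €125.00 → 2.5% → €1.39
Sleeping bag €151.93: sporting goods → 9.75% → €14.81
Dish soap €5.99: other taxable items → 7.25% → €0.43
AA batteries (8-pack) €8.40: other taxable items → 7.25% → €0.61
Total tax = €1.17 + €3.08 + €6.16 + €42.79 + €4.53 + €1.76 + €10.44 + €1.39 + €14.81 + €0.43 + €0.61 = €87.17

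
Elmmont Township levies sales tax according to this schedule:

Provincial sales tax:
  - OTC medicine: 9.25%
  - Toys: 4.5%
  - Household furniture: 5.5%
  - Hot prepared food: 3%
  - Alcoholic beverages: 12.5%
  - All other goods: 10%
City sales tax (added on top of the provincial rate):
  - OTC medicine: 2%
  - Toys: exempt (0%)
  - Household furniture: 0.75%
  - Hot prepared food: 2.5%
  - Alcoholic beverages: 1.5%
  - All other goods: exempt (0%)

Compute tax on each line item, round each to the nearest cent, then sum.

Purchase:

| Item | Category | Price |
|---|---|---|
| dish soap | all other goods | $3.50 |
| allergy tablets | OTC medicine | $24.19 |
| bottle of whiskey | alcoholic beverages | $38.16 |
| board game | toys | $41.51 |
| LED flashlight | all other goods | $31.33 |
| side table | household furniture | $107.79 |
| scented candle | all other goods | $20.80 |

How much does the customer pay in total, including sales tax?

Dish soap $3.50: all other goods → 10% + 0% city = 10% → $0.35
Allergy tablets $24.19: OTC medicine → 9.25% + 2% city = 11.25% → $2.72
Bottle of whiskey $38.16: alcoholic beverages → 12.5% + 1.5% city = 14% → $5.34
Board game $41.51: toys → 4.5% + 0% city = 4.5% → $1.87
LED flashlight $31.33: all other goods → 10% + 0% city = 10% → $3.13
Side table $107.79: household furniture → 5.5% + 0.75% city = 6.25% → $6.74
Scented candle $20.80: all other goods → 10% + 0% city = 10% → $2.08
Subtotal = $267.28; tax = $22.23; total due = $289.51

$289.51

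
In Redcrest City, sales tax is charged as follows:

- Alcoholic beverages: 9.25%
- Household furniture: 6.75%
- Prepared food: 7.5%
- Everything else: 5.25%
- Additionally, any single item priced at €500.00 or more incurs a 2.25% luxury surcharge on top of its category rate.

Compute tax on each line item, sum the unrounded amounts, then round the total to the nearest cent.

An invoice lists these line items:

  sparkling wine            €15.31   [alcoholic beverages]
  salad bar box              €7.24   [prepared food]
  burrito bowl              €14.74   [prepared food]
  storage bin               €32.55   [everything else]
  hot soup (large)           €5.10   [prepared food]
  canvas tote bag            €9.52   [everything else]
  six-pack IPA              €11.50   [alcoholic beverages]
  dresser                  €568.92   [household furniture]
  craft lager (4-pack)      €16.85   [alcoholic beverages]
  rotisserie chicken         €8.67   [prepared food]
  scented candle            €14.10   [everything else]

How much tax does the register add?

Sparkling wine €15.31: alcoholic beverages → 9.25% → €1.416175
Salad bar box €7.24: prepared food → 7.5% → €0.543
Burrito bowl €14.74: prepared food → 7.5% → €1.1055
Storage bin €32.55: everything else → 5.25% → €1.708875
Hot soup (large) €5.10: prepared food → 7.5% → €0.3825
Canvas tote bag €9.52: everything else → 5.25% → €0.4998
Six-pack IPA €11.50: alcoholic beverages → 9.25% → €1.06375
Dresser €568.92: household furniture → 6.75% + 2.25% surcharge = 9% → €51.2028
Craft lager (4-pack) €16.85: alcoholic beverages → 9.25% → €1.558625
Rotisserie chicken €8.67: prepared food → 7.5% → €0.65025
Scented candle €14.10: everything else → 5.25% → €0.74025
Unrounded tax sum = €60.871525 → €60.87

€60.87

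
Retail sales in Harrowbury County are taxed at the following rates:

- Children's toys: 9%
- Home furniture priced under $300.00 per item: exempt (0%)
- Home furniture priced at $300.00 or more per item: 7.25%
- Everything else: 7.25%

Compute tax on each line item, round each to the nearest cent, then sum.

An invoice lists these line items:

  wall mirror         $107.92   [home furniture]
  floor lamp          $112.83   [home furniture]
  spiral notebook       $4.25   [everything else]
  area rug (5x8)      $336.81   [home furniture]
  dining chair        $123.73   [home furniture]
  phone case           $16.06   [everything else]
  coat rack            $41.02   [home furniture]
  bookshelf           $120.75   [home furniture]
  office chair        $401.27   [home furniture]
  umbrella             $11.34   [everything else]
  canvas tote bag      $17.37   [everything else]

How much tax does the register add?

Wall mirror $107.92: home furniture, under $300.00 → 0% → $0.00
Floor lamp $112.83: home furniture, under $300.00 → 0% → $0.00
Spiral notebook $4.25: everything else → 7.25% → $0.31
Area rug (5x8) $336.81: home furniture, $300.00 or more → 7.25% → $24.42
Dining chair $123.73: home furniture, under $300.00 → 0% → $0.00
Phone case $16.06: everything else → 7.25% → $1.16
Coat rack $41.02: home furniture, under $300.00 → 0% → $0.00
Bookshelf $120.75: home furniture, under $300.00 → 0% → $0.00
Office chair $401.27: home furniture, $300.00 or more → 7.25% → $29.09
Umbrella $11.34: everything else → 7.25% → $0.82
Canvas tote bag $17.37: everything else → 7.25% → $1.26
Total tax = $0.31 + $24.42 + $1.16 + $29.09 + $0.82 + $1.26 = $57.06

$57.06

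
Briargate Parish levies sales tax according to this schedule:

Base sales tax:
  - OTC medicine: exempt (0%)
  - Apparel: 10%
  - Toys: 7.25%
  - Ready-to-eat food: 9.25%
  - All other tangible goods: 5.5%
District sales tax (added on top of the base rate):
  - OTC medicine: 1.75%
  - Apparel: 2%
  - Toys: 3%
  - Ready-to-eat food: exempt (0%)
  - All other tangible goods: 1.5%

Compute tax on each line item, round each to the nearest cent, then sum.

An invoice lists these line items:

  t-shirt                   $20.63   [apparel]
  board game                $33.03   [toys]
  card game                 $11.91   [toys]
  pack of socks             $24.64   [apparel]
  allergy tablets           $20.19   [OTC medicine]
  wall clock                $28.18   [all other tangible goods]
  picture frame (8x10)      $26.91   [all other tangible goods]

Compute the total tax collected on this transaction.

$14.25

T-shirt $20.63: apparel → 10% + 2% district = 12% → $2.48
Board game $33.03: toys → 7.25% + 3% district = 10.25% → $3.39
Card game $11.91: toys → 7.25% + 3% district = 10.25% → $1.22
Pack of socks $24.64: apparel → 10% + 2% district = 12% → $2.96
Allergy tablets $20.19: OTC medicine → 0% + 1.75% district = 1.75% → $0.35
Wall clock $28.18: all other tangible goods → 5.5% + 1.5% district = 7% → $1.97
Picture frame (8x10) $26.91: all other tangible goods → 5.5% + 1.5% district = 7% → $1.88
Total tax = $2.48 + $3.39 + $1.22 + $2.96 + $0.35 + $1.97 + $1.88 = $14.25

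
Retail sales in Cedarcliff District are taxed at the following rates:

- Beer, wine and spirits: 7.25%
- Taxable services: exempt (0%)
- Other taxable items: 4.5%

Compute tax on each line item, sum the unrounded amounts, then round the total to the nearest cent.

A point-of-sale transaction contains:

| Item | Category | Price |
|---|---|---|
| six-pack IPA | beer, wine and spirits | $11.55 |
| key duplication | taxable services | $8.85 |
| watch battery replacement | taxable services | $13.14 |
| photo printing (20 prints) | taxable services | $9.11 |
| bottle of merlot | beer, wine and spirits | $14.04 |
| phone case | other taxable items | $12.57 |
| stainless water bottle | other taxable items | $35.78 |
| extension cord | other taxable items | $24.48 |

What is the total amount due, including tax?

$134.65

Six-pack IPA $11.55: beer, wine and spirits → 7.25% → $0.837375
Key duplication $8.85: taxable services → 0% → $0.00
Watch battery replacement $13.14: taxable services → 0% → $0.00
Photo printing (20 prints) $9.11: taxable services → 0% → $0.00
Bottle of merlot $14.04: beer, wine and spirits → 7.25% → $1.0179
Phone case $12.57: other taxable items → 4.5% → $0.56565
Stainless water bottle $35.78: other taxable items → 4.5% → $1.6101
Extension cord $24.48: other taxable items → 4.5% → $1.1016
Subtotal = $129.52; unrounded tax = $5.132625 → $5.13; total due = $134.65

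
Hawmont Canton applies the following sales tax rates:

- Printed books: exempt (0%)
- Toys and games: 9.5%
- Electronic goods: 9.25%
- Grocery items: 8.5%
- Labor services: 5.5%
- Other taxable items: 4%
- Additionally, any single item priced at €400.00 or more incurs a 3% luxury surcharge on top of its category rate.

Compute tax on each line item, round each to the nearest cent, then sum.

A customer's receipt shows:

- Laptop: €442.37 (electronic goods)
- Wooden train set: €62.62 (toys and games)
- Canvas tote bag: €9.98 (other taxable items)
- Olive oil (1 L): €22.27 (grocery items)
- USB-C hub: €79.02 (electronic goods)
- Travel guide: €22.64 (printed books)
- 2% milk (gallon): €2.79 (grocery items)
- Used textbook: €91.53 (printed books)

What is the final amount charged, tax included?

€803.20

Laptop €442.37: electronic goods → 9.25% + 3% surcharge = 12.25% → €54.19
Wooden train set €62.62: toys and games → 9.5% → €5.95
Canvas tote bag €9.98: other taxable items → 4% → €0.40
Olive oil (1 L) €22.27: grocery items → 8.5% → €1.89
USB-C hub €79.02: electronic goods → 9.25% → €7.31
Travel guide €22.64: printed books → 0% → €0.00
2% milk (gallon) €2.79: grocery items → 8.5% → €0.24
Used textbook €91.53: printed books → 0% → €0.00
Subtotal = €733.22; tax = €69.98; total due = €803.20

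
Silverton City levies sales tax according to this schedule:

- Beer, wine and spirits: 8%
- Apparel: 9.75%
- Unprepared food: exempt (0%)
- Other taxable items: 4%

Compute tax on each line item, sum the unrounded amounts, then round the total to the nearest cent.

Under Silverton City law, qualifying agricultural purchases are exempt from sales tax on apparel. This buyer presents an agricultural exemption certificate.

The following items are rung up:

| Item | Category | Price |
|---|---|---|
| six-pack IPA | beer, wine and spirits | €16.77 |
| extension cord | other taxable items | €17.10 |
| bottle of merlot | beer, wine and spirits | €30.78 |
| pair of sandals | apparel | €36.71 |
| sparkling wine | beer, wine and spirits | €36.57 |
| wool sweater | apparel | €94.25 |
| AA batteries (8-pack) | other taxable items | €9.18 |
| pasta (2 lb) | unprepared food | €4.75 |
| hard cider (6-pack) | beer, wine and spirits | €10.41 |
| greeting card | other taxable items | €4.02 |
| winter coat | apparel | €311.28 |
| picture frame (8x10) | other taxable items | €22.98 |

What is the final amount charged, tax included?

Six-pack IPA €16.77: beer, wine and spirits → 8% → €1.3416
Extension cord €17.10: other taxable items → 4% → €0.684
Bottle of merlot €30.78: beer, wine and spirits → 8% → €2.4624
Pair of sandals €36.71: apparel, buyer-exempt → 0% → €0.00
Sparkling wine €36.57: beer, wine and spirits → 8% → €2.9256
Wool sweater €94.25: apparel, buyer-exempt → 0% → €0.00
AA batteries (8-pack) €9.18: other taxable items → 4% → €0.3672
Pasta (2 lb) €4.75: unprepared food → 0% → €0.00
Hard cider (6-pack) €10.41: beer, wine and spirits → 8% → €0.8328
Greeting card €4.02: other taxable items → 4% → €0.1608
Winter coat €311.28: apparel, buyer-exempt → 0% → €0.00
Picture frame (8x10) €22.98: other taxable items → 4% → €0.9192
Subtotal = €594.80; unrounded tax = €9.6936 → €9.69; total due = €604.49

€604.49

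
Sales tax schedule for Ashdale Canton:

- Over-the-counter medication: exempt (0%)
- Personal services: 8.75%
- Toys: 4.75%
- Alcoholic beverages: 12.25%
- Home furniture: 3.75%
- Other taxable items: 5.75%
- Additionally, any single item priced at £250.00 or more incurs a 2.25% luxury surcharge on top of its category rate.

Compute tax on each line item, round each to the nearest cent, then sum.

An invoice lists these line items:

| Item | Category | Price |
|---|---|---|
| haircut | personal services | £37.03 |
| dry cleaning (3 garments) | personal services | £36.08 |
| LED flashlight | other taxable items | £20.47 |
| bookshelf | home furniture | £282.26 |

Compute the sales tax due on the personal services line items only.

Haircut £37.03: personal services → 8.75% → £3.24
Dry cleaning (3 garments) £36.08: personal services → 8.75% → £3.16
Tax on personal services = £3.24 + £3.16 = £6.40

£6.40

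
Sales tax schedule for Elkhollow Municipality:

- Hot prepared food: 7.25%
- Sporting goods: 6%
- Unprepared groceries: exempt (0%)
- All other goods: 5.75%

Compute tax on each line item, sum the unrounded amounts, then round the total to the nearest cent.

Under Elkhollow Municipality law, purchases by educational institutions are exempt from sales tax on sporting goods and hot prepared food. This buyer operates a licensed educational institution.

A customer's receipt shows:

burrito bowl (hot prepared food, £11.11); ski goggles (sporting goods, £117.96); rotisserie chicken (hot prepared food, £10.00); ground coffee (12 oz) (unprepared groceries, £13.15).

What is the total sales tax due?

Burrito bowl £11.11: hot prepared food, buyer-exempt → 0% → £0.00
Ski goggles £117.96: sporting goods, buyer-exempt → 0% → £0.00
Rotisserie chicken £10.00: hot prepared food, buyer-exempt → 0% → £0.00
Ground coffee (12 oz) £13.15: unprepared groceries → 0% → £0.00
Unrounded tax sum = £0.00 → £0.00

£0.00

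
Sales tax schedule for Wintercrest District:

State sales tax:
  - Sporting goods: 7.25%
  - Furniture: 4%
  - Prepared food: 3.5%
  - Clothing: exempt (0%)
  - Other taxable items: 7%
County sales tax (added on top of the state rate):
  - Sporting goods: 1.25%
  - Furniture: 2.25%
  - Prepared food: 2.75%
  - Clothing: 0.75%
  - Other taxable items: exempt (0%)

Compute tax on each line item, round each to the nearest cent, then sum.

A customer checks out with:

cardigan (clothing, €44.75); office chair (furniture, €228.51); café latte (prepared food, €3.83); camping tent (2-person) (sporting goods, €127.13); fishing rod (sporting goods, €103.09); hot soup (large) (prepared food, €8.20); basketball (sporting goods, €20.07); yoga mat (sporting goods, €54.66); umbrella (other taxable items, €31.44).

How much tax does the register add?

€43.50

Cardigan €44.75: clothing → 0% + 0.75% county = 0.75% → €0.34
Office chair €228.51: furniture → 4% + 2.25% county = 6.25% → €14.28
Café latte €3.83: prepared food → 3.5% + 2.75% county = 6.25% → €0.24
Camping tent (2-person) €127.13: sporting goods → 7.25% + 1.25% county = 8.5% → €10.81
Fishing rod €103.09: sporting goods → 7.25% + 1.25% county = 8.5% → €8.76
Hot soup (large) €8.20: prepared food → 3.5% + 2.75% county = 6.25% → €0.51
Basketball €20.07: sporting goods → 7.25% + 1.25% county = 8.5% → €1.71
Yoga mat €54.66: sporting goods → 7.25% + 1.25% county = 8.5% → €4.65
Umbrella €31.44: other taxable items → 7% + 0% county = 7% → €2.20
Total tax = €0.34 + €14.28 + €0.24 + €10.81 + €8.76 + €0.51 + €1.71 + €4.65 + €2.20 = €43.50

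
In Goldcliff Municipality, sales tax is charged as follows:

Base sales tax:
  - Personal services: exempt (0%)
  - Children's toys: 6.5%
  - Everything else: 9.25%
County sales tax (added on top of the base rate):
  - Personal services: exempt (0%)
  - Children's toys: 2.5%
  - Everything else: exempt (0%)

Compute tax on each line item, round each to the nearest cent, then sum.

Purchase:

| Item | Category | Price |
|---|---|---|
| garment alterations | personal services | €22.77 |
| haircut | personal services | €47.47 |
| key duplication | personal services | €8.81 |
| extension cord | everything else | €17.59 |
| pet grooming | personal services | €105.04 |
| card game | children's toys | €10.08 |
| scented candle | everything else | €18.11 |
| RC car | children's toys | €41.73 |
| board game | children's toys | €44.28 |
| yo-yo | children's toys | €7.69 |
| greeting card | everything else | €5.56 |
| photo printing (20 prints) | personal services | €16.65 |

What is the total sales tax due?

€13.17

Garment alterations €22.77: personal services → 0% + 0% county = 0% → €0.00
Haircut €47.47: personal services → 0% + 0% county = 0% → €0.00
Key duplication €8.81: personal services → 0% + 0% county = 0% → €0.00
Extension cord €17.59: everything else → 9.25% + 0% county = 9.25% → €1.63
Pet grooming €105.04: personal services → 0% + 0% county = 0% → €0.00
Card game €10.08: children's toys → 6.5% + 2.5% county = 9% → €0.91
Scented candle €18.11: everything else → 9.25% + 0% county = 9.25% → €1.68
RC car €41.73: children's toys → 6.5% + 2.5% county = 9% → €3.76
Board game €44.28: children's toys → 6.5% + 2.5% county = 9% → €3.99
Yo-yo €7.69: children's toys → 6.5% + 2.5% county = 9% → €0.69
Greeting card €5.56: everything else → 9.25% + 0% county = 9.25% → €0.51
Photo printing (20 prints) €16.65: personal services → 0% + 0% county = 0% → €0.00
Total tax = €1.63 + €0.91 + €1.68 + €3.76 + €3.99 + €0.69 + €0.51 = €13.17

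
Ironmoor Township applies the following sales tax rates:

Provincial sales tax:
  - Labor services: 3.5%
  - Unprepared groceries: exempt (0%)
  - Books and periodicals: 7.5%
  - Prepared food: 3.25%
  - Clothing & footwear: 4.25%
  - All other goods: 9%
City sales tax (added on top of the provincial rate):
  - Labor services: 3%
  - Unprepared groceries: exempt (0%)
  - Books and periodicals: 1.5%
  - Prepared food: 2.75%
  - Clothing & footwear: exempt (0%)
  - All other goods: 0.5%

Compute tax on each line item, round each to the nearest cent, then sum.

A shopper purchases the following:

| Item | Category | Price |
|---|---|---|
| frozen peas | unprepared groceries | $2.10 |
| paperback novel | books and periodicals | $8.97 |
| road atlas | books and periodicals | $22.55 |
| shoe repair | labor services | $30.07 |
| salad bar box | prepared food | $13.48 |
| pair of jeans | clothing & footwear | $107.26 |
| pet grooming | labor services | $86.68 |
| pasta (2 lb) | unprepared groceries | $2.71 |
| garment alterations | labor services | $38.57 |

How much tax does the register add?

Frozen peas $2.10: unprepared groceries → 0% + 0% city = 0% → $0.00
Paperback novel $8.97: books and periodicals → 7.5% + 1.5% city = 9% → $0.81
Road atlas $22.55: books and periodicals → 7.5% + 1.5% city = 9% → $2.03
Shoe repair $30.07: labor services → 3.5% + 3% city = 6.5% → $1.95
Salad bar box $13.48: prepared food → 3.25% + 2.75% city = 6% → $0.81
Pair of jeans $107.26: clothing & footwear → 4.25% + 0% city = 4.25% → $4.56
Pet grooming $86.68: labor services → 3.5% + 3% city = 6.5% → $5.63
Pasta (2 lb) $2.71: unprepared groceries → 0% + 0% city = 0% → $0.00
Garment alterations $38.57: labor services → 3.5% + 3% city = 6.5% → $2.51
Total tax = $0.81 + $2.03 + $1.95 + $0.81 + $4.56 + $5.63 + $2.51 = $18.30

$18.30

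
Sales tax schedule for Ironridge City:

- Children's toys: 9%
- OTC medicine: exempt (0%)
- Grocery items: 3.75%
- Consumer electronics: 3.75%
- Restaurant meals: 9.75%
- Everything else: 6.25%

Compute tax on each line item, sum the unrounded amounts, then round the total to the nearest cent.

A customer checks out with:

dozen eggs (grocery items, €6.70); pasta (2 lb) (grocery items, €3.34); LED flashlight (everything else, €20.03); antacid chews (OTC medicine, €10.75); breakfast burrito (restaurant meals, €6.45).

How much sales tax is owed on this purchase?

€2.26

Dozen eggs €6.70: grocery items → 3.75% → €0.25125
Pasta (2 lb) €3.34: grocery items → 3.75% → €0.12525
LED flashlight €20.03: everything else → 6.25% → €1.251875
Antacid chews €10.75: OTC medicine → 0% → €0.00
Breakfast burrito €6.45: restaurant meals → 9.75% → €0.628875
Unrounded tax sum = €2.25725 → €2.26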